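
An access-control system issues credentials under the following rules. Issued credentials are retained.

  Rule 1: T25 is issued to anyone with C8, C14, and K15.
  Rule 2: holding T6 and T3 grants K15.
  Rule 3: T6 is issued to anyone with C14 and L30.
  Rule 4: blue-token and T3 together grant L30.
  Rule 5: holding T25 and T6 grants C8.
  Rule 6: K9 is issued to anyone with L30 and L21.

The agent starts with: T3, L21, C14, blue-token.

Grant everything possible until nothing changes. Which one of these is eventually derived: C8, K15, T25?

K15

Holding blue-token and T3 grants L30 (Rule 4).
Holding C14 and L30 grants T6 (Rule 3).
Holding T6 and T3 grants K15 (Rule 2).
C8 would need T25 and T6 (Rule 5), but T25 is never granted. T25 would need C8, C14, and K15 (Rule 1), but C8 is never granted.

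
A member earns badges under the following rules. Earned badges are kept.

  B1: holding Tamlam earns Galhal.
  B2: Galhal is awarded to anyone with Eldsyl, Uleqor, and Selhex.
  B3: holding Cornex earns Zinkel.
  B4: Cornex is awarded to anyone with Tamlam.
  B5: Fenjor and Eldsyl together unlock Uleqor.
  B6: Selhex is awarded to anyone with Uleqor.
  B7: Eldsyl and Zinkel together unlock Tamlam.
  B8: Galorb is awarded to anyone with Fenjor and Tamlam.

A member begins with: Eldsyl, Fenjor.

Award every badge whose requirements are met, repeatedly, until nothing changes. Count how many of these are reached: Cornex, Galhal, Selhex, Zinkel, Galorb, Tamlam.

With Fenjor and Eldsyl, Uleqor is earned (B5).
With Uleqor, Selhex is earned (B6).
With Eldsyl, Uleqor, and Selhex, Galhal is earned (B2).
Cornex would need Tamlam (B4), but Tamlam is never earned.
Galhal: reached.
Selhex: reached.
Zinkel would need Cornex (B3), but Cornex is never earned.
Galorb would need Fenjor and Tamlam (B8), but Tamlam is never earned.
Tamlam would need Eldsyl and Zinkel (B7), but Zinkel is never earned.
Reached: Galhal and Selhex — 2 of the 6.

2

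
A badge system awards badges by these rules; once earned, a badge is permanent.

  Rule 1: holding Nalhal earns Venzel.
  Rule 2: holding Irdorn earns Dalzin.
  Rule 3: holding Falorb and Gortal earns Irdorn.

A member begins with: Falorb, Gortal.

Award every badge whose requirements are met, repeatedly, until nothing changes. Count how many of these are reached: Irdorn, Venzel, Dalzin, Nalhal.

With Falorb and Gortal, Irdorn is earned (Rule 3).
With Irdorn, Dalzin is earned (Rule 2).
Irdorn: reached.
Venzel would need Nalhal (Rule 1), but Nalhal is never earned.
Dalzin: reached.
No rule produces Nalhal, and it is not given.
Reached: Irdorn and Dalzin — 2 of the 4.

2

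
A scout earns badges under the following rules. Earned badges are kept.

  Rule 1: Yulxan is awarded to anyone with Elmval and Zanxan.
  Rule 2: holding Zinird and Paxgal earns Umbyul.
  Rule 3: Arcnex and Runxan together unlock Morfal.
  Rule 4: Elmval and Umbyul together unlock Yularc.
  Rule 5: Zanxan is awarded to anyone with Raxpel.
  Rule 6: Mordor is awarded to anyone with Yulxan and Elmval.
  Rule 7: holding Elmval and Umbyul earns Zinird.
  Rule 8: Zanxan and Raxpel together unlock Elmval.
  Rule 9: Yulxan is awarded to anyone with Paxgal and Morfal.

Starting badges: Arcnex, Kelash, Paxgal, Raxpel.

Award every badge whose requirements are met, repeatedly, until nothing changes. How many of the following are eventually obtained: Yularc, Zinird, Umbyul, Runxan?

0

Yularc would need Elmval and Umbyul (Rule 4), but Umbyul is never earned.
Zinird would need Elmval and Umbyul (Rule 7), but Umbyul is never earned.
Umbyul would need Zinird and Paxgal (Rule 2), but Zinird is never earned.
No rule produces Runxan, and it is not given.
None of the 4 are reached.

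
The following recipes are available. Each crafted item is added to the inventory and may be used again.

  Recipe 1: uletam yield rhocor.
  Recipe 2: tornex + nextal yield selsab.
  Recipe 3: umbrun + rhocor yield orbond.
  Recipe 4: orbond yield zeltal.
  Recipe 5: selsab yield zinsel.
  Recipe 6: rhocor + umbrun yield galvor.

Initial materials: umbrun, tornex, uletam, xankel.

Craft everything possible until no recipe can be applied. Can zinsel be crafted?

zinsel would need selsab (Recipe 5), but selsab is never obtained.

No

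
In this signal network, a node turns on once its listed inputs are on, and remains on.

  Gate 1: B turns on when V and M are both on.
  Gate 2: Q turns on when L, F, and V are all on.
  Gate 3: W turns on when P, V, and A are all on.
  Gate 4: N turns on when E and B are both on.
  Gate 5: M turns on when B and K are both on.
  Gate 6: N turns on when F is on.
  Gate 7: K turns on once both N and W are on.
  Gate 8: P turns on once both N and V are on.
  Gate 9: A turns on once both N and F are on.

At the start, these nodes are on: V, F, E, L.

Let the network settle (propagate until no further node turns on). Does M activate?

M would need B and K (Gate 5), but B never turns on.

No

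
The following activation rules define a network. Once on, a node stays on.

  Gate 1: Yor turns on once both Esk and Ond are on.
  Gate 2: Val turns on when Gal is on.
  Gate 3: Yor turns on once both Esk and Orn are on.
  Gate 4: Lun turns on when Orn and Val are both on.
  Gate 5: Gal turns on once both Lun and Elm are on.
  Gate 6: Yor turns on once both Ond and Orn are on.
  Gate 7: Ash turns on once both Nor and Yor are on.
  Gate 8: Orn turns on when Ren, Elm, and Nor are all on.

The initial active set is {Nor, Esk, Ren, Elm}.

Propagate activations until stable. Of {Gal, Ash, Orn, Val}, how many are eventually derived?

Gate 8: Ren, Elm, and Nor on → Orn on.
Gate 3: Esk and Orn on → Yor on.
Gate 7: Nor and Yor on → Ash on.
Gal would need Lun and Elm (Gate 5), but Lun never turns on.
Ash: reached.
Orn: reached.
Val would need Gal (Gate 2), but Gal never turns on.
Reached: Ash and Orn — 2 of the 4.

2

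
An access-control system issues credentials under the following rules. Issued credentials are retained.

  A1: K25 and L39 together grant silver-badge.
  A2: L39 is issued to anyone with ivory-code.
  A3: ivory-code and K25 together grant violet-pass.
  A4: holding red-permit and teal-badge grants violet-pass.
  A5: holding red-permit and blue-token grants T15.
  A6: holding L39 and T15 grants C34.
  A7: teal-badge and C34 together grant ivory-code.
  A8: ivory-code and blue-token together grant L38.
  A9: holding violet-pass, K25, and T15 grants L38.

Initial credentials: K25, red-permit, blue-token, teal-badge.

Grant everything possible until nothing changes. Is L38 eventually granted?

Yes

Holding red-permit and blue-token grants T15 (A5).
Holding red-permit and teal-badge grants violet-pass (A4).
Holding violet-pass, K25, and T15 grants L38 (A9).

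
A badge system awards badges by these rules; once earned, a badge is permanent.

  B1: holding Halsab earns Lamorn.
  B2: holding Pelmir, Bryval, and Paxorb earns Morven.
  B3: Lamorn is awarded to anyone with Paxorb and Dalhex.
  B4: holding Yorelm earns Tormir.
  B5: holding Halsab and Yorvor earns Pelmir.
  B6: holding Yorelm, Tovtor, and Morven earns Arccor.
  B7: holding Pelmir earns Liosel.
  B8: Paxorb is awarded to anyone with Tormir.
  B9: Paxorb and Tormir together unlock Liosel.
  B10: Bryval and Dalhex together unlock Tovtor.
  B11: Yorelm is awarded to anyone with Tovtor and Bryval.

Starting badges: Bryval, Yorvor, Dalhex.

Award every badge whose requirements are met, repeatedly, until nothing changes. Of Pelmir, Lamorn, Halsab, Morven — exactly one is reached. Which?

With Bryval and Dalhex, Tovtor is earned (B10).
With Tovtor and Bryval, Yorelm is earned (B11).
With Yorelm, Tormir is earned (B4).
With Tormir, Paxorb is earned (B8).
With Paxorb and Dalhex, Lamorn is earned (B3).
Morven would need Pelmir, Bryval, and Paxorb (B2), but Pelmir is never earned. Pelmir would need Halsab and Yorvor (B5), but Halsab is never earned. No rule produces Halsab, and it is not given.

Lamorn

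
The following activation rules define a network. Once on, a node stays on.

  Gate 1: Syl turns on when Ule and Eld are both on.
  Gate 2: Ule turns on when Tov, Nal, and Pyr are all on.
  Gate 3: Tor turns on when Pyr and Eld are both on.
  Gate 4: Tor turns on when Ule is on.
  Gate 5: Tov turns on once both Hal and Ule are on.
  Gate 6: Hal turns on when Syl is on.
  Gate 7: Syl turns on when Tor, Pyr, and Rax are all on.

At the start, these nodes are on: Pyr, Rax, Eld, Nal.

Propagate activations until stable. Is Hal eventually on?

Pyr and Eld are on, so Tor turns on (Gate 3).
Tor, Pyr, and Rax are on, so Syl turns on (Gate 7).
Syl is on, so Hal turns on (Gate 6).

Yes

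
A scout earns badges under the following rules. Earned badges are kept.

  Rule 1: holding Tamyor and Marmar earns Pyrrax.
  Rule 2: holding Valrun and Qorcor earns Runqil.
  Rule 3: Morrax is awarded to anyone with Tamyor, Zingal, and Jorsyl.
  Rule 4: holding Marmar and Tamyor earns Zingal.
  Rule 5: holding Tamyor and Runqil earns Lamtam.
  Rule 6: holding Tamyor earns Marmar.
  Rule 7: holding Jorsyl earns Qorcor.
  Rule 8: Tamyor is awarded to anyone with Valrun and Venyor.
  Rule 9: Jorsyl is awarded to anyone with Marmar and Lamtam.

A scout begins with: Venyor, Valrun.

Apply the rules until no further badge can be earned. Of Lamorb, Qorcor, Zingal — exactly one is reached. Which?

With Valrun and Venyor, Tamyor is earned (Rule 8).
With Tamyor, Marmar is earned (Rule 6).
With Marmar and Tamyor, Zingal is earned (Rule 4).
No rule produces Lamorb, and it is not given. Qorcor would need Jorsyl (Rule 7), but Jorsyl is never earned.

Zingal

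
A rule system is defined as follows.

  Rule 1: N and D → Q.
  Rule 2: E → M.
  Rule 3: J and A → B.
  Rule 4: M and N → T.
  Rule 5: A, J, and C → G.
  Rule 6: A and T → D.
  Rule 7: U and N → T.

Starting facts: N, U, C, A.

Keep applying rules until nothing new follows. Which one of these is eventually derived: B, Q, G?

U and N hold, so T follows (Rule 7).
From A and T, Rule 6 gives D.
From N and D, Rule 1 gives Q.
B would need J and A (Rule 3), but J is never established. G would need A, J, and C (Rule 5), but J is never established.

Q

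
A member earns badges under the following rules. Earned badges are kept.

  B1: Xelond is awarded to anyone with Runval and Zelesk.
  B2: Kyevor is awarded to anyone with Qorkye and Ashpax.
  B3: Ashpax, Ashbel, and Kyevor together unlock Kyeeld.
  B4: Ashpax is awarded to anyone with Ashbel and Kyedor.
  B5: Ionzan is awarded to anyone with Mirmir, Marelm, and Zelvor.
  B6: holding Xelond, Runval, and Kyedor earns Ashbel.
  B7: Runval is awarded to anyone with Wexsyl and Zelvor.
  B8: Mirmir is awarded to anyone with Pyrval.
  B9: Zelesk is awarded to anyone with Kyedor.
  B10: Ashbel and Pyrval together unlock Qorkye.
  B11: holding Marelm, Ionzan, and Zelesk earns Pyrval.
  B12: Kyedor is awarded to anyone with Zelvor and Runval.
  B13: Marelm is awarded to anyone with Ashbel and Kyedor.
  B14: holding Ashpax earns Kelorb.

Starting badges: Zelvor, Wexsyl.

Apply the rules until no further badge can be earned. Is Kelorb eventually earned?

Yes

With Wexsyl and Zelvor, Runval is earned (B7).
With Zelvor and Runval, Kyedor is earned (B12).
With Kyedor, Zelesk is earned (B9).
With Runval and Zelesk, Xelond is earned (B1).
With Xelond, Runval, and Kyedor, Ashbel is earned (B6).
With Ashbel and Kyedor, Ashpax is earned (B4).
With Ashpax, Kelorb is earned (B14).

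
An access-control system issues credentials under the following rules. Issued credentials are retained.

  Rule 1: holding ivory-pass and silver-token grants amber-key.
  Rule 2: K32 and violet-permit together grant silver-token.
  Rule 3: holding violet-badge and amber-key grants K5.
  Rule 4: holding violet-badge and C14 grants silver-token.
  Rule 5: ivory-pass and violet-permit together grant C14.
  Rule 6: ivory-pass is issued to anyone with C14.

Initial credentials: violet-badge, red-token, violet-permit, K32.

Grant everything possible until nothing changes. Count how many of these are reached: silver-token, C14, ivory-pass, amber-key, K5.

1

Holding K32 and violet-permit grants silver-token (Rule 2).
silver-token: reached.
C14 would need ivory-pass and violet-permit (Rule 5), but ivory-pass is never granted.
ivory-pass would need C14 (Rule 6), but C14 is never granted.
amber-key would need ivory-pass and silver-token (Rule 1), but ivory-pass is never granted.
K5 would need violet-badge and amber-key (Rule 3), but amber-key is never granted.
Reached: silver-token — 1 of the 5.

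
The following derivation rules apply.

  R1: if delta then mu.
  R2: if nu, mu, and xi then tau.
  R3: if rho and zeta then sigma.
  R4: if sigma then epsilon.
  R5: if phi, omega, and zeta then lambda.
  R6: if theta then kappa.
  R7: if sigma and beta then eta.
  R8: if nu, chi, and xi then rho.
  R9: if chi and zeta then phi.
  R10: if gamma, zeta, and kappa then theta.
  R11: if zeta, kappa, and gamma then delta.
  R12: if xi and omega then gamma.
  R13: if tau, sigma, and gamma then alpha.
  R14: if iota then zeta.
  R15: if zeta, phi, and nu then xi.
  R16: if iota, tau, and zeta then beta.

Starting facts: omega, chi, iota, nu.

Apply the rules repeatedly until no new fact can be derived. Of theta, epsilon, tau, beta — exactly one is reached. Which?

From iota, R14 gives zeta.
From chi and zeta, R9 gives phi.
From zeta, phi, and nu, R15 gives xi.
nu, chi, and xi hold, so rho follows (R8).
rho and zeta hold, so sigma follows (R3).
sigma holds, so epsilon follows (R4).
tau would need nu, mu, and xi (R2), but mu is never established. theta would need gamma, zeta, and kappa (R10), but kappa is never established. beta would need iota, tau, and zeta (R16), but tau is never established.

epsilon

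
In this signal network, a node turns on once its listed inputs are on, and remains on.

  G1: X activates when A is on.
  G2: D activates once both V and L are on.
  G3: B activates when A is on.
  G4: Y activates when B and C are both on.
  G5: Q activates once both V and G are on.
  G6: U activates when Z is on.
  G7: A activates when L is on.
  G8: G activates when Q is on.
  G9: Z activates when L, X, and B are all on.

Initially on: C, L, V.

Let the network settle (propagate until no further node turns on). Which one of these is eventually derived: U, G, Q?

U

L is on, so A activates (G7).
G3: A on → B on.
A is on, so X activates (G1).
L, X, and B are on, so Z activates (G9).
Z is on, so U activates (G6).
Q would need V and G (G5), but G never turns on. G would need Q (G8), but Q never turns on.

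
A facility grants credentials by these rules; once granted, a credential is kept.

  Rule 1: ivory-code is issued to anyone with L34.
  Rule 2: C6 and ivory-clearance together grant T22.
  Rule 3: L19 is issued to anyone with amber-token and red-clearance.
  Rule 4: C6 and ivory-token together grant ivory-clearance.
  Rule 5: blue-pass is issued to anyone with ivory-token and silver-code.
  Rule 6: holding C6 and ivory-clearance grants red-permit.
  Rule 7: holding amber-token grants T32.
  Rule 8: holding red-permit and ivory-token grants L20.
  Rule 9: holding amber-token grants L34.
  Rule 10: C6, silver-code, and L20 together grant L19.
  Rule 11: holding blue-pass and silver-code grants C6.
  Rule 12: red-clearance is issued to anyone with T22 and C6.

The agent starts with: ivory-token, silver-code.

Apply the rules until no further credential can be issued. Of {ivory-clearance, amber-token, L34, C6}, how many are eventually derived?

2

Holding ivory-token and silver-code grants blue-pass (Rule 5).
Holding blue-pass and silver-code grants C6 (Rule 11).
Holding C6 and ivory-token grants ivory-clearance (Rule 4).
ivory-clearance: reached.
No rule produces amber-token, and it is not given.
L34 would need amber-token (Rule 9), but amber-token is never granted.
C6: reached.
Reached: ivory-clearance and C6 — 2 of the 4.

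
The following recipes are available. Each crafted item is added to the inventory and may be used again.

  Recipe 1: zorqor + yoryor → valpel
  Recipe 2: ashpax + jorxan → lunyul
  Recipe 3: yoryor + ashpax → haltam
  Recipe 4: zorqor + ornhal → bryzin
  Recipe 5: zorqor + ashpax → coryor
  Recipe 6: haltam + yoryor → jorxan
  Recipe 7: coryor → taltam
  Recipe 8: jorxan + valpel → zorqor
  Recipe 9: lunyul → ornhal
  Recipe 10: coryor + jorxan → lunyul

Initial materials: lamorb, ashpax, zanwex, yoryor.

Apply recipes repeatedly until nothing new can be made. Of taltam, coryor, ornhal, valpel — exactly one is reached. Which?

yoryor + ashpax → haltam (Recipe 3).
Using Recipe 6, haltam and yoryor make jorxan.
Using Recipe 2, ashpax and jorxan make lunyul.
lunyul → ornhal (Recipe 9).
taltam would need coryor (Recipe 7), but coryor is never obtained. valpel would need zorqor and yoryor (Recipe 1), but zorqor is never obtained. coryor would need zorqor and ashpax (Recipe 5), but zorqor is never obtained.

ornhal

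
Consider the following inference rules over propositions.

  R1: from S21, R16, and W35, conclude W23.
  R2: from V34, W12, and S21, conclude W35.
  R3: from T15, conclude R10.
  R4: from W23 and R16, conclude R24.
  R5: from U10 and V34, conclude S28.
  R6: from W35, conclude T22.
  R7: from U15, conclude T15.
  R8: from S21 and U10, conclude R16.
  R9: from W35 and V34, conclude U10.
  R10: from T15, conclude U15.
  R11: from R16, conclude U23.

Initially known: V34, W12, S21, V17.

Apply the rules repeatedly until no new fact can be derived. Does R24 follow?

Yes

V34, W12, and S21 hold, so W35 follows (R2).
From W35 and V34, R9 gives U10.
From S21 and U10, R8 gives R16.
From S21, R16, and W35, R1 gives W23.
W23 and R16 hold, so R24 follows (R4).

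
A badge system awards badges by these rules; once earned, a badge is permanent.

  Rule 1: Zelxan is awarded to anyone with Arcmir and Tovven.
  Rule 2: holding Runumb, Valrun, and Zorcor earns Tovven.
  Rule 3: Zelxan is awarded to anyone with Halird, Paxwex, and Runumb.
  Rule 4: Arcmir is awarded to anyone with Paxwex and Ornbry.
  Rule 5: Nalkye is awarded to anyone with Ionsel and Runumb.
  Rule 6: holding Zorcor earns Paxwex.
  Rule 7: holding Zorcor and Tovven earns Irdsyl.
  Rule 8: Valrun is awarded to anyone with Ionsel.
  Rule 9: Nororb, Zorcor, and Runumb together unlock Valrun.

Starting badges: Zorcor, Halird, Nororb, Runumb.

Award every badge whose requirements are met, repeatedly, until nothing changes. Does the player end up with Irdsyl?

Yes

With Nororb, Zorcor, and Runumb, Valrun is earned (Rule 9).
With Runumb, Valrun, and Zorcor, Tovven is earned (Rule 2).
With Zorcor and Tovven, Irdsyl is earned (Rule 7).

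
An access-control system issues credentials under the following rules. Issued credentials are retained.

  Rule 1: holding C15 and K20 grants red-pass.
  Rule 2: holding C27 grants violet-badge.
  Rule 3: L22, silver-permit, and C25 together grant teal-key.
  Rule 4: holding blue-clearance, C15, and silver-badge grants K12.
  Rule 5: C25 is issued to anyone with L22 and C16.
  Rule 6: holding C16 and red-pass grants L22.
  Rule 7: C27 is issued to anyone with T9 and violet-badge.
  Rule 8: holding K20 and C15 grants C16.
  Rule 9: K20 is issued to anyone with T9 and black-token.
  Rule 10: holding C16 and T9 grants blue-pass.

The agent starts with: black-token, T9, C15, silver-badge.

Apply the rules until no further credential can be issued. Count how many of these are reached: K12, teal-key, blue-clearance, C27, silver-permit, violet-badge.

0

K12 would need blue-clearance, C15, and silver-badge (Rule 4), but blue-clearance is never granted.
teal-key would need L22, silver-permit, and C25 (Rule 3), but silver-permit is never granted.
No rule produces blue-clearance, and it is not given.
C27 would need T9 and violet-badge (Rule 7), but violet-badge is never granted.
No rule produces silver-permit, and it is not given.
violet-badge would need C27 (Rule 2), but C27 is never granted.
None of the 6 are reached.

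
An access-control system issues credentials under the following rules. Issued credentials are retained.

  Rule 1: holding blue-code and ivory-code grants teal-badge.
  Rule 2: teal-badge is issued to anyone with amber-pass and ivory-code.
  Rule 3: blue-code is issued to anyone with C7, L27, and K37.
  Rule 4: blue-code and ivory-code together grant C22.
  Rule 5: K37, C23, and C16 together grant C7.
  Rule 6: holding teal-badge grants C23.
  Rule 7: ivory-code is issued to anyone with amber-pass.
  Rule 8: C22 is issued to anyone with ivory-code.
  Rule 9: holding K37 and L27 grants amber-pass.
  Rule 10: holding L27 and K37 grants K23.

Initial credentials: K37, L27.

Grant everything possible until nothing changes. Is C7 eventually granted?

No

C7 would need K37, C23, and C16 (Rule 5), but C16 is never granted.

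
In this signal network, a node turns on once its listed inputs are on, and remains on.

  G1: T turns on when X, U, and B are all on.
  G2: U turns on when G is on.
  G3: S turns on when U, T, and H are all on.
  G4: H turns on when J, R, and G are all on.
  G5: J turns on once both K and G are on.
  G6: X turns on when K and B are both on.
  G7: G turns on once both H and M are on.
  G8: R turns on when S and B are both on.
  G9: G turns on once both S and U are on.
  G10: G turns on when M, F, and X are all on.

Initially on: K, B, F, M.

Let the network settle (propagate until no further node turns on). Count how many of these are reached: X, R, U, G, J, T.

5

K and B are on, so X turns on (G6).
G10: M, F, and X on → G on.
G is on, so U turns on (G2).
K and G are on, so J turns on (G5).
G1: X, U, and B on → T on.
X: reached.
R would need S and B (G8), but S never turns on.
U: reached.
G: reached.
J: reached.
T: reached.
Reached: X, U, G, J, and T — 5 of the 6.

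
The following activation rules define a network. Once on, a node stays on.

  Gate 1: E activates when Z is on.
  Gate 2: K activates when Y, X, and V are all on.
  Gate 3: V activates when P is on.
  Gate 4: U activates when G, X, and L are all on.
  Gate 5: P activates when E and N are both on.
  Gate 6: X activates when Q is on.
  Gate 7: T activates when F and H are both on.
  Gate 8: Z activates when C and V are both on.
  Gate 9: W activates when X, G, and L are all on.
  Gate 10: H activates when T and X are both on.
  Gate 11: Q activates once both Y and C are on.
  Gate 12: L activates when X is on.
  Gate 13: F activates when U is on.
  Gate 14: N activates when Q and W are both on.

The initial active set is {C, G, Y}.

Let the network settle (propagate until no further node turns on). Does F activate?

Gate 11: Y and C on → Q on.
Q is on, so X activates (Gate 6).
X is on, so L activates (Gate 12).
G, X, and L are on, so U activates (Gate 4).
Gate 13: U on → F on.

Yes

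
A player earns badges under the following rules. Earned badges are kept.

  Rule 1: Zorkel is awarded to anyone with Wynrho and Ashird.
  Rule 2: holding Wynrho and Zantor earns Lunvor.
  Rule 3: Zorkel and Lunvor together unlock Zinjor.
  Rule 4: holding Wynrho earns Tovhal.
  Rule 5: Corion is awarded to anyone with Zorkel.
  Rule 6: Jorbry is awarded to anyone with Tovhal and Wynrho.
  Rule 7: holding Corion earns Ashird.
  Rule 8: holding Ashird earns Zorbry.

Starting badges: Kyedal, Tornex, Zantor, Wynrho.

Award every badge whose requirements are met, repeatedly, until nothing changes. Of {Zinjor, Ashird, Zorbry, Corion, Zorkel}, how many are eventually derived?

Zinjor would need Zorkel and Lunvor (Rule 3), but Zorkel is never earned.
Ashird would need Corion (Rule 7), but Corion is never earned.
Zorbry would need Ashird (Rule 8), but Ashird is never earned.
Corion would need Zorkel (Rule 5), but Zorkel is never earned.
Zorkel would need Wynrho and Ashird (Rule 1), but Ashird is never earned.
None of the 5 are reached.

0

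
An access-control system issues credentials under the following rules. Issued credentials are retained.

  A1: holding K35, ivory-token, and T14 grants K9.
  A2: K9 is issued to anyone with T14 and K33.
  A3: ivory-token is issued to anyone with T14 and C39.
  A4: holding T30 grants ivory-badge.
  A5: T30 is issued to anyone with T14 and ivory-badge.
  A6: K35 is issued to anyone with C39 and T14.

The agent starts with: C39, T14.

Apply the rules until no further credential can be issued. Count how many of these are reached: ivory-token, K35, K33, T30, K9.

Holding T14 and C39 grants ivory-token (A3).
Holding C39 and T14 grants K35 (A6).
Holding K35, ivory-token, and T14 grants K9 (A1).
ivory-token: reached.
K35: reached.
No rule produces K33, and it is not given.
T30 would need T14 and ivory-badge (A5), but ivory-badge is never granted.
K9: reached.
Reached: ivory-token, K35, and K9 — 3 of the 5.

3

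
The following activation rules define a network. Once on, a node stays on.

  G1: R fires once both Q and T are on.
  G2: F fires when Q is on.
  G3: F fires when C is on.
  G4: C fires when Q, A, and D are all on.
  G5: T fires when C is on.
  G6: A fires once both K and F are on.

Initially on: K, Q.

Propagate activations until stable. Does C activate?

No

C would need Q, A, and D (G4), but D never turns on.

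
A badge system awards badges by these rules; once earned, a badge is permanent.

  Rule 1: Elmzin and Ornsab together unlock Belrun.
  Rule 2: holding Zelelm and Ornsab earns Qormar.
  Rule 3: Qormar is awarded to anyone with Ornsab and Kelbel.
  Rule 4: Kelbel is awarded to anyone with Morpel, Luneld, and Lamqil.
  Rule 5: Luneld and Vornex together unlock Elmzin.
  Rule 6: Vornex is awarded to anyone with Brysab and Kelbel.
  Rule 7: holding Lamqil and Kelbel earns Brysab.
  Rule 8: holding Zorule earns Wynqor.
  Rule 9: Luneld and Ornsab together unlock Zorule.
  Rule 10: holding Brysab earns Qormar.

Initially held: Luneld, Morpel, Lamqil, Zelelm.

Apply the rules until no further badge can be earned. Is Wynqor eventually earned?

No

Wynqor would need Zorule (Rule 8), but Zorule is never earned.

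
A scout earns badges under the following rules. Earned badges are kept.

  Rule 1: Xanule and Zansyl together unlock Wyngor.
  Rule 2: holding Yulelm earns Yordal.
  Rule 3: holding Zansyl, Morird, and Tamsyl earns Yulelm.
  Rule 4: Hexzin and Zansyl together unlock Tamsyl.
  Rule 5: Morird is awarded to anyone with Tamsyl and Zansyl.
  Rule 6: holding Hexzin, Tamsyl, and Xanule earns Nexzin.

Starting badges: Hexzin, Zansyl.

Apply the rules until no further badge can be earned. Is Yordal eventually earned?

Yes

With Hexzin and Zansyl, Tamsyl is earned (Rule 4).
With Tamsyl and Zansyl, Morird is earned (Rule 5).
With Zansyl, Morird, and Tamsyl, Yulelm is earned (Rule 3).
With Yulelm, Yordal is earned (Rule 2).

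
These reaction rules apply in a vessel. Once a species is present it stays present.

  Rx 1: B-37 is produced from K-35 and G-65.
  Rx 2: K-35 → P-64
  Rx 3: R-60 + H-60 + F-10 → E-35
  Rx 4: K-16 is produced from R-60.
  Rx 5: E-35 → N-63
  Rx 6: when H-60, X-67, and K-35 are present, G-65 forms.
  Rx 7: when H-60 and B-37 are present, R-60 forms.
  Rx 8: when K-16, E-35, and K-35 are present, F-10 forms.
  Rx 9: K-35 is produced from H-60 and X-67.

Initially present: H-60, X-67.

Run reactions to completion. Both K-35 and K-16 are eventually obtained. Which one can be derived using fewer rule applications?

K-35

K-35: H-60 and X-67 present → K-35 forms (Rx 9). [1 rule application]
K-16: H-60 and X-67 present → K-35 forms (Rx 9). H-60, X-67, and K-35 present → G-65 forms (Rx 6). K-35 and G-65 present → B-37 forms (Rx 1). H-60 and B-37 present → R-60 forms (Rx 7). R-60 present → K-16 forms (Rx 4). [5 rule applications]
K-35 needs fewer.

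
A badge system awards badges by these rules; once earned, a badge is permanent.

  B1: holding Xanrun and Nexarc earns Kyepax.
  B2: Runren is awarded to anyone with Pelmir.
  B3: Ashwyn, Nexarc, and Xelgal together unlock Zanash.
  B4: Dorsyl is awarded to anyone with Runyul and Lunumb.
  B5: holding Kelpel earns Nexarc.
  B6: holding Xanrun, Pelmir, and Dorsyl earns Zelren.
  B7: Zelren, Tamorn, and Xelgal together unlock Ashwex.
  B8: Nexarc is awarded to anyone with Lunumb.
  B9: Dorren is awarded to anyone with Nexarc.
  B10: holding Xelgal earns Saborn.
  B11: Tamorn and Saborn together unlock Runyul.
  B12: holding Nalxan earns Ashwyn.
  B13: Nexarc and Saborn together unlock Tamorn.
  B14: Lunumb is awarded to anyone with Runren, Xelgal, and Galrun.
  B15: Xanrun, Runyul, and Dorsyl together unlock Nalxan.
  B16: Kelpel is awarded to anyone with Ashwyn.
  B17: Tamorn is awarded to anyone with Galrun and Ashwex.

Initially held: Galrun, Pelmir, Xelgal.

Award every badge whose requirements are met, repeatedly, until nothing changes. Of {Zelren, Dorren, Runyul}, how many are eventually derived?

2

With Xelgal, Saborn is earned (B10).
With Pelmir, Runren is earned (B2).
With Runren, Xelgal, and Galrun, Lunumb is earned (B14).
With Lunumb, Nexarc is earned (B8).
With Nexarc and Saborn, Tamorn is earned (B13).
With Nexarc, Dorren is earned (B9).
With Tamorn and Saborn, Runyul is earned (B11).
Zelren would need Xanrun, Pelmir, and Dorsyl (B6), but Xanrun is never earned.
Dorren: reached.
Runyul: reached.
Reached: Dorren and Runyul — 2 of the 3.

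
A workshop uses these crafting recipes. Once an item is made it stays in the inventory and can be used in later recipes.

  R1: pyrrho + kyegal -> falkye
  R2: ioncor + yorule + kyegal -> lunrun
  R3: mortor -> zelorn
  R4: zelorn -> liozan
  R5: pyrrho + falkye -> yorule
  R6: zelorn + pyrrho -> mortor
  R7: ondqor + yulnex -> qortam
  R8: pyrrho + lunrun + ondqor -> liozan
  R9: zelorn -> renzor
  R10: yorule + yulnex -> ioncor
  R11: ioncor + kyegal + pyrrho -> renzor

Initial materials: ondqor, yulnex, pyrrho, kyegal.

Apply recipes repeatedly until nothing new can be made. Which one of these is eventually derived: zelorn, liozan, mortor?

Using R1, pyrrho and kyegal make falkye.
Using R5, pyrrho and falkye make yorule.
Using R10, yorule and yulnex make ioncor.
ioncor + yorule + kyegal -> lunrun (R2).
Using R8, pyrrho, lunrun, and ondqor make liozan.
mortor would need zelorn and pyrrho (R6), but zelorn is never obtained. zelorn would need mortor (R3), but mortor is never obtained.

liozan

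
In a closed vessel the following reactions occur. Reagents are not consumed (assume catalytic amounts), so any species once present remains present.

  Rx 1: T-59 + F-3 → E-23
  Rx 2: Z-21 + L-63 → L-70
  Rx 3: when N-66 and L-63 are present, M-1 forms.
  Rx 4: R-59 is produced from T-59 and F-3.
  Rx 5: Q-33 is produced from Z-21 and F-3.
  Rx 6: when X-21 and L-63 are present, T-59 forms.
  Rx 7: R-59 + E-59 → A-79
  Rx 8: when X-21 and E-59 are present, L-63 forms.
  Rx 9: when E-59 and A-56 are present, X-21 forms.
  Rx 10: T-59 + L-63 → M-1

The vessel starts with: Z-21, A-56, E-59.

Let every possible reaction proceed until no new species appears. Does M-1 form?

Yes

E-59 and A-56 present → X-21 forms (Rx 9).
X-21 and E-59 present → L-63 forms (Rx 8).
X-21 and L-63 present → T-59 forms (Rx 6).
T-59 and L-63 present → M-1 forms (Rx 10).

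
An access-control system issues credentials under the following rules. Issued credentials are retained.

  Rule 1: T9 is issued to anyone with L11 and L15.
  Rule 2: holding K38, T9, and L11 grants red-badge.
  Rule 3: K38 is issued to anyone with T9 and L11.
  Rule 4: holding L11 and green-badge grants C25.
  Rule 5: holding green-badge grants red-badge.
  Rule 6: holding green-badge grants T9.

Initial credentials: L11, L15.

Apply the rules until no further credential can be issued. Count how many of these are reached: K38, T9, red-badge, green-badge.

3

Holding L11 and L15 grants T9 (Rule 1).
Holding T9 and L11 grants K38 (Rule 3).
Holding K38, T9, and L11 grants red-badge (Rule 2).
K38: reached.
T9: reached.
red-badge: reached.
No rule produces green-badge, and it is not given.
Reached: K38, T9, and red-badge — 3 of the 4.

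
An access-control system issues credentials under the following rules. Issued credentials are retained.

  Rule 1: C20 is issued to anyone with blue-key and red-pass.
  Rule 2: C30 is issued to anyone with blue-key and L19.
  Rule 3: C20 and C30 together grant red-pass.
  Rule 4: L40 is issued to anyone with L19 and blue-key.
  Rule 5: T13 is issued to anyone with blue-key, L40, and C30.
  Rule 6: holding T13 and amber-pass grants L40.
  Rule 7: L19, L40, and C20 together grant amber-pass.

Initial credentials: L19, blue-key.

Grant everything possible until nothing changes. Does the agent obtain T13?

Yes

Holding blue-key and L19 grants C30 (Rule 2).
Holding L19 and blue-key grants L40 (Rule 4).
Holding blue-key, L40, and C30 grants T13 (Rule 5).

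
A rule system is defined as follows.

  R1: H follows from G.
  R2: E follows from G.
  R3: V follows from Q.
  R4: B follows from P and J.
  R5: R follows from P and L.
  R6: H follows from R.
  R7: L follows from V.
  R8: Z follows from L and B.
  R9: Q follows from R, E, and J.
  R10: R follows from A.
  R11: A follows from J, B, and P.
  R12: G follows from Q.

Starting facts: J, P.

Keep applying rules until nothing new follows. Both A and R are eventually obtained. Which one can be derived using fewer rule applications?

A

A: From P and J, R4 gives B. J, B, and P hold, so A follows (R11). [2 rule applications]
R: P and J hold, so B follows (R4). From J, B, and P, R11 gives A. A holds, so R follows (R10). [3 rule applications]
A needs fewer.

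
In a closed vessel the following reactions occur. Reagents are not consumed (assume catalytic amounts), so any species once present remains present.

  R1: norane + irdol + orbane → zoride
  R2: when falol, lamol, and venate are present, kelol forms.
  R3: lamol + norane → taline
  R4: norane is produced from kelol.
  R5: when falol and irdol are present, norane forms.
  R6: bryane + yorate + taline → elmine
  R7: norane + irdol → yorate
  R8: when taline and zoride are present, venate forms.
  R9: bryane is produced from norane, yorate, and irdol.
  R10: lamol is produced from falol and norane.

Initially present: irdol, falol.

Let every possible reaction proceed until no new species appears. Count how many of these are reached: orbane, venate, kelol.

0

No rule produces orbane, and it is not given.
venate would need taline and zoride (R8), but zoride never forms.
kelol would need falol, lamol, and venate (R2), but venate never forms.
None of the 3 are reached.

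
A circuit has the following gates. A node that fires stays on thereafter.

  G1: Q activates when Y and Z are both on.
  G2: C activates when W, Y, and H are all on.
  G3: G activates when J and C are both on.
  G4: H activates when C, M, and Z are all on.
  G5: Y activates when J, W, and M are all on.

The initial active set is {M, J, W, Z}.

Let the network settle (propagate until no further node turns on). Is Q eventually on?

Yes

G5: J, W, and M on → Y on.
G1: Y and Z on → Q on.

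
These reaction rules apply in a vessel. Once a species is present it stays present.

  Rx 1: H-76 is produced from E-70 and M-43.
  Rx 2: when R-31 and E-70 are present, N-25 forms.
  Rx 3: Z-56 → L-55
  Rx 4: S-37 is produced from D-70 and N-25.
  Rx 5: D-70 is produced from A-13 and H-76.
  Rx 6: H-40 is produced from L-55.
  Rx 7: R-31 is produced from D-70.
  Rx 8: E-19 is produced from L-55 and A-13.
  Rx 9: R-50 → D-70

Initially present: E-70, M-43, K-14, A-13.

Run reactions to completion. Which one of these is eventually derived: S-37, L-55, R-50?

E-70 and M-43 present → H-76 forms (Rx 1).
A-13 and H-76 present → D-70 forms (Rx 5).
D-70 present → R-31 forms (Rx 7).
R-31 and E-70 present → N-25 forms (Rx 2).
D-70 and N-25 present → S-37 forms (Rx 4).
L-55 would need Z-56 (Rx 3), but Z-56 never forms. No rule produces R-50, and it is not given.

S-37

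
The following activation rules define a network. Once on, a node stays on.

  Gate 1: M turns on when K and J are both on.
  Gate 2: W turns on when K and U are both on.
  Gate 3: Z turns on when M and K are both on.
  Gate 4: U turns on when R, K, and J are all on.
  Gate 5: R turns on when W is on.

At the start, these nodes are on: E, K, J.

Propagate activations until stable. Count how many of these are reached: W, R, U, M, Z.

Gate 1: K and J on → M on.
Gate 3: M and K on → Z on.
W would need K and U (Gate 2), but U never turns on.
R would need W (Gate 5), but W never turns on.
U would need R, K, and J (Gate 4), but R never turns on.
M: reached.
Z: reached.
Reached: M and Z — 2 of the 5.

2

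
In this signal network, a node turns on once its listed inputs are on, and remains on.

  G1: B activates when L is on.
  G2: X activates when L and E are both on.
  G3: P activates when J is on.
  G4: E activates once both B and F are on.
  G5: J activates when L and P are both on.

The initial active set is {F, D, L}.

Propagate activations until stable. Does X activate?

L is on, so B activates (G1).
B and F are on, so E activates (G4).
G2: L and E on → X on.

Yes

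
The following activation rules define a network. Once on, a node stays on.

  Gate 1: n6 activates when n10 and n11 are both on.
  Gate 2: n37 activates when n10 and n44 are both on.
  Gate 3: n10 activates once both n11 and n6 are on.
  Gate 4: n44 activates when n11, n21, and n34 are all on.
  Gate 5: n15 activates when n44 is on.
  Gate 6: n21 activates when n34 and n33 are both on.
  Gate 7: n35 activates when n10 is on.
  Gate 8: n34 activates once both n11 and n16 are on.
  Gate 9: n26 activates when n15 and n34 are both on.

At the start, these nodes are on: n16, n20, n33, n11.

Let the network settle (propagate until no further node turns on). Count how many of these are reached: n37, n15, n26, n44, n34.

4

Gate 8: n11 and n16 on → n34 on.
Gate 6: n34 and n33 on → n21 on.
n11, n21, and n34 are on, so n44 activates (Gate 4).
n44 is on, so n15 activates (Gate 5).
Gate 9: n15 and n34 on → n26 on.
n37 would need n10 and n44 (Gate 2), but n10 never turns on.
n15: reached.
n26: reached.
n44: reached.
n34: reached.
Reached: n15, n26, n44, and n34 — 4 of the 5.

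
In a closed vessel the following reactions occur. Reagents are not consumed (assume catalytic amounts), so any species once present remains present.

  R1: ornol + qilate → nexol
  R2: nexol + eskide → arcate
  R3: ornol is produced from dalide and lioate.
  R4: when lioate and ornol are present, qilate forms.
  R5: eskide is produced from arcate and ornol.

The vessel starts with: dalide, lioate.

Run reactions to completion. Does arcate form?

No

arcate would need nexol and eskide (R2), but eskide never forms.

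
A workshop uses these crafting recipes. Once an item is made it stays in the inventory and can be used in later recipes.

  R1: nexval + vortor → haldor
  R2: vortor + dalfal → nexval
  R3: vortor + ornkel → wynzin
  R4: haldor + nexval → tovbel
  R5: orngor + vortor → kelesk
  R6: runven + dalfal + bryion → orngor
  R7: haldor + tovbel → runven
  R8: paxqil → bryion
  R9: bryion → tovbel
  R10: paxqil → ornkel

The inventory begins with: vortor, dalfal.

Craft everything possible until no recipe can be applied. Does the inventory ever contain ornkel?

ornkel would need paxqil (R10), but paxqil is never obtained.

No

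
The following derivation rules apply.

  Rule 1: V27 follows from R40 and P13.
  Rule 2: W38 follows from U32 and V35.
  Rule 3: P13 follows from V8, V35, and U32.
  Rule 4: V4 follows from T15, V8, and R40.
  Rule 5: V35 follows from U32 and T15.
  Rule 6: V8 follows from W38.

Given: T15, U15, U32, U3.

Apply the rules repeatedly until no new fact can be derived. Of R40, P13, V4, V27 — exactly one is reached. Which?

P13

From U32 and T15, Rule 5 gives V35.
From U32 and V35, Rule 2 gives W38.
W38 holds, so V8 follows (Rule 6).
From V8, V35, and U32, Rule 3 gives P13.
No rule produces R40, and it is not given. V27 would need R40 and P13 (Rule 1), but R40 is never established. V4 would need T15, V8, and R40 (Rule 4), but R40 is never established.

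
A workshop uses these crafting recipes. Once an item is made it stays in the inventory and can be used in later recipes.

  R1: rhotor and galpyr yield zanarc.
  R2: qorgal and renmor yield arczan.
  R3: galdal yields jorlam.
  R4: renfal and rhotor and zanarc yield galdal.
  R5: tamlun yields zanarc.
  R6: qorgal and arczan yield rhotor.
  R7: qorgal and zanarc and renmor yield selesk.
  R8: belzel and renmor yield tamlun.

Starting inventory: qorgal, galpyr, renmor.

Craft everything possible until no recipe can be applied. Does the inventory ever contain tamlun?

tamlun would need belzel and renmor (R8), but belzel is never obtained.

No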